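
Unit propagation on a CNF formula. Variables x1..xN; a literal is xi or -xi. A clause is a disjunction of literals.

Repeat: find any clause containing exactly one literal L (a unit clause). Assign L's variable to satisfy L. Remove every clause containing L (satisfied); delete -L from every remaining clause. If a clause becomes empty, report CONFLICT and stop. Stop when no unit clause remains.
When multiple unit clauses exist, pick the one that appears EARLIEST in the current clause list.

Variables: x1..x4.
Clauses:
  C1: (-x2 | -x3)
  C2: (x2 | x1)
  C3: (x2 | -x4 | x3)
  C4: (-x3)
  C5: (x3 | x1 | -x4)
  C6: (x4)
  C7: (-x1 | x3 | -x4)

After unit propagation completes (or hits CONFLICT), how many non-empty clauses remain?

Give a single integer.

Answer: 0

Derivation:
unit clause [-3] forces x3=F; simplify:
  drop 3 from [2, -4, 3] -> [2, -4]
  drop 3 from [3, 1, -4] -> [1, -4]
  drop 3 from [-1, 3, -4] -> [-1, -4]
  satisfied 2 clause(s); 5 remain; assigned so far: [3]
unit clause [4] forces x4=T; simplify:
  drop -4 from [2, -4] -> [2]
  drop -4 from [1, -4] -> [1]
  drop -4 from [-1, -4] -> [-1]
  satisfied 1 clause(s); 4 remain; assigned so far: [3, 4]
unit clause [2] forces x2=T; simplify:
  satisfied 2 clause(s); 2 remain; assigned so far: [2, 3, 4]
unit clause [1] forces x1=T; simplify:
  drop -1 from [-1] -> [] (empty!)
  satisfied 1 clause(s); 1 remain; assigned so far: [1, 2, 3, 4]
CONFLICT (empty clause)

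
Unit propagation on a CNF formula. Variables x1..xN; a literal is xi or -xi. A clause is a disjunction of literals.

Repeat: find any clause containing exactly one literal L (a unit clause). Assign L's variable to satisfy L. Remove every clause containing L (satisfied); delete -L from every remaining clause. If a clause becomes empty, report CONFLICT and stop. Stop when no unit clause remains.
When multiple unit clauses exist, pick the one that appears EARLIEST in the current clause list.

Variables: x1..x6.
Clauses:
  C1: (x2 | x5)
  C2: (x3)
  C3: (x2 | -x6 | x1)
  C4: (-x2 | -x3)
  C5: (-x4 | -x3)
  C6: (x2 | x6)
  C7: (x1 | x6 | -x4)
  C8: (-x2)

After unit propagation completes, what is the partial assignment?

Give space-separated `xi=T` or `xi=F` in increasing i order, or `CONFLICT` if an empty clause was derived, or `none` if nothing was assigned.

Answer: x1=T x2=F x3=T x4=F x5=T x6=T

Derivation:
unit clause [3] forces x3=T; simplify:
  drop -3 from [-2, -3] -> [-2]
  drop -3 from [-4, -3] -> [-4]
  satisfied 1 clause(s); 7 remain; assigned so far: [3]
unit clause [-2] forces x2=F; simplify:
  drop 2 from [2, 5] -> [5]
  drop 2 from [2, -6, 1] -> [-6, 1]
  drop 2 from [2, 6] -> [6]
  satisfied 2 clause(s); 5 remain; assigned so far: [2, 3]
unit clause [5] forces x5=T; simplify:
  satisfied 1 clause(s); 4 remain; assigned so far: [2, 3, 5]
unit clause [-4] forces x4=F; simplify:
  satisfied 2 clause(s); 2 remain; assigned so far: [2, 3, 4, 5]
unit clause [6] forces x6=T; simplify:
  drop -6 from [-6, 1] -> [1]
  satisfied 1 clause(s); 1 remain; assigned so far: [2, 3, 4, 5, 6]
unit clause [1] forces x1=T; simplify:
  satisfied 1 clause(s); 0 remain; assigned so far: [1, 2, 3, 4, 5, 6]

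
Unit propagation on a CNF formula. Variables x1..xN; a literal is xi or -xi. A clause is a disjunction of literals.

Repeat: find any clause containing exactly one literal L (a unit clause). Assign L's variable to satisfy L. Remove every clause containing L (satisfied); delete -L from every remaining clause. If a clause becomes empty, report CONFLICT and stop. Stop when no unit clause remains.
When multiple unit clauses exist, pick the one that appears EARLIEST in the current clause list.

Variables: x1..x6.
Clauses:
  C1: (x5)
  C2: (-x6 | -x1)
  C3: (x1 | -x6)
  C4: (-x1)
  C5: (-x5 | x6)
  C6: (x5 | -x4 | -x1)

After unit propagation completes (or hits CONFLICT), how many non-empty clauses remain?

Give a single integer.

unit clause [5] forces x5=T; simplify:
  drop -5 from [-5, 6] -> [6]
  satisfied 2 clause(s); 4 remain; assigned so far: [5]
unit clause [-1] forces x1=F; simplify:
  drop 1 from [1, -6] -> [-6]
  satisfied 2 clause(s); 2 remain; assigned so far: [1, 5]
unit clause [-6] forces x6=F; simplify:
  drop 6 from [6] -> [] (empty!)
  satisfied 1 clause(s); 1 remain; assigned so far: [1, 5, 6]
CONFLICT (empty clause)

Answer: 0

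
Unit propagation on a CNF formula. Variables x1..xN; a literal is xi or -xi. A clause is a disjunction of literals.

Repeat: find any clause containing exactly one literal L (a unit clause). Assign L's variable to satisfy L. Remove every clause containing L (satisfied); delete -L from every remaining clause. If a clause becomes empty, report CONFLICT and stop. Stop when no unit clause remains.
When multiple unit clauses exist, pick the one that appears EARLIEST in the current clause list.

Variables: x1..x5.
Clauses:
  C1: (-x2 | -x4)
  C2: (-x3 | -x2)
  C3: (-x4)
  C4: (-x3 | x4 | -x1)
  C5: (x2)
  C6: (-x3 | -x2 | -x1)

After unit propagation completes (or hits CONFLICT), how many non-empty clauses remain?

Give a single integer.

Answer: 0

Derivation:
unit clause [-4] forces x4=F; simplify:
  drop 4 from [-3, 4, -1] -> [-3, -1]
  satisfied 2 clause(s); 4 remain; assigned so far: [4]
unit clause [2] forces x2=T; simplify:
  drop -2 from [-3, -2] -> [-3]
  drop -2 from [-3, -2, -1] -> [-3, -1]
  satisfied 1 clause(s); 3 remain; assigned so far: [2, 4]
unit clause [-3] forces x3=F; simplify:
  satisfied 3 clause(s); 0 remain; assigned so far: [2, 3, 4]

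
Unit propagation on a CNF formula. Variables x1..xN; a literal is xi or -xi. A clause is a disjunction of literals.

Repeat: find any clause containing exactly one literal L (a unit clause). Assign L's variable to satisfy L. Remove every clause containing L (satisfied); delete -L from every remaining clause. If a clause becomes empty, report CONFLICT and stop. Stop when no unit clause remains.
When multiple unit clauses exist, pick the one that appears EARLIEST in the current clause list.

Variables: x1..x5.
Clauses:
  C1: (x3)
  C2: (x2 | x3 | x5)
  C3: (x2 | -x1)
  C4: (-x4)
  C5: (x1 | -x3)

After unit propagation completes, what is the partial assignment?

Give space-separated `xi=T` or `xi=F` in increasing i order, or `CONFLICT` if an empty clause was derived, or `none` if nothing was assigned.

Answer: x1=T x2=T x3=T x4=F

Derivation:
unit clause [3] forces x3=T; simplify:
  drop -3 from [1, -3] -> [1]
  satisfied 2 clause(s); 3 remain; assigned so far: [3]
unit clause [-4] forces x4=F; simplify:
  satisfied 1 clause(s); 2 remain; assigned so far: [3, 4]
unit clause [1] forces x1=T; simplify:
  drop -1 from [2, -1] -> [2]
  satisfied 1 clause(s); 1 remain; assigned so far: [1, 3, 4]
unit clause [2] forces x2=T; simplify:
  satisfied 1 clause(s); 0 remain; assigned so far: [1, 2, 3, 4]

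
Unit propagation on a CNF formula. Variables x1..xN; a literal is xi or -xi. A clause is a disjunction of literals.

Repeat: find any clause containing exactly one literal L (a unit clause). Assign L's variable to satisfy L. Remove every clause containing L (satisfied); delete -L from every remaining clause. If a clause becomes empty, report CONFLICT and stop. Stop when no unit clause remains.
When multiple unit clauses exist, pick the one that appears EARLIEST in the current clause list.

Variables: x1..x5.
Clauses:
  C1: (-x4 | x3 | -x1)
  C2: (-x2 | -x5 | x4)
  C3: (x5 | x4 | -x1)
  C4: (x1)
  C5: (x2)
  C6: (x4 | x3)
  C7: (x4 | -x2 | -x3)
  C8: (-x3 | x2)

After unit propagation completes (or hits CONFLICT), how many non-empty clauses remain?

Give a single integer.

Answer: 5

Derivation:
unit clause [1] forces x1=T; simplify:
  drop -1 from [-4, 3, -1] -> [-4, 3]
  drop -1 from [5, 4, -1] -> [5, 4]
  satisfied 1 clause(s); 7 remain; assigned so far: [1]
unit clause [2] forces x2=T; simplify:
  drop -2 from [-2, -5, 4] -> [-5, 4]
  drop -2 from [4, -2, -3] -> [4, -3]
  satisfied 2 clause(s); 5 remain; assigned so far: [1, 2]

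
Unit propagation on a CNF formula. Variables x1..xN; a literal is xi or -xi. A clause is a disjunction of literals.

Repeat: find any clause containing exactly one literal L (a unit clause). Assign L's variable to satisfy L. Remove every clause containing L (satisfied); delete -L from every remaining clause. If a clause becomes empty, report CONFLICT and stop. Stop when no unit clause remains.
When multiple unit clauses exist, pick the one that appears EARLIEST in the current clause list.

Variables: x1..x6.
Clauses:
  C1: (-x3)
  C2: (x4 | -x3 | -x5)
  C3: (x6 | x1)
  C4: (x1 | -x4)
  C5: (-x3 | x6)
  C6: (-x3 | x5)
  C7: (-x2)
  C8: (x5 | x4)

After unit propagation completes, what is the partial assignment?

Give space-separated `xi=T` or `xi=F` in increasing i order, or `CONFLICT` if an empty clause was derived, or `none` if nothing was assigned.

Answer: x2=F x3=F

Derivation:
unit clause [-3] forces x3=F; simplify:
  satisfied 4 clause(s); 4 remain; assigned so far: [3]
unit clause [-2] forces x2=F; simplify:
  satisfied 1 clause(s); 3 remain; assigned so far: [2, 3]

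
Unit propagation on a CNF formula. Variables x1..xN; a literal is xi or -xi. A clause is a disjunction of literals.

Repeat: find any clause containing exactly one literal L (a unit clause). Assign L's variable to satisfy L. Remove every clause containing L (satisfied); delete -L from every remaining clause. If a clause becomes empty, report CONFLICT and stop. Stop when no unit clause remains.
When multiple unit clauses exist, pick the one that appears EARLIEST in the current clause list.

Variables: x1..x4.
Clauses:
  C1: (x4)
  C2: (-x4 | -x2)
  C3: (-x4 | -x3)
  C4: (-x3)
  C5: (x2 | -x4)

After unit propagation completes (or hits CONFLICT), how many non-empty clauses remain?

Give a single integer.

Answer: 2

Derivation:
unit clause [4] forces x4=T; simplify:
  drop -4 from [-4, -2] -> [-2]
  drop -4 from [-4, -3] -> [-3]
  drop -4 from [2, -4] -> [2]
  satisfied 1 clause(s); 4 remain; assigned so far: [4]
unit clause [-2] forces x2=F; simplify:
  drop 2 from [2] -> [] (empty!)
  satisfied 1 clause(s); 3 remain; assigned so far: [2, 4]
CONFLICT (empty clause)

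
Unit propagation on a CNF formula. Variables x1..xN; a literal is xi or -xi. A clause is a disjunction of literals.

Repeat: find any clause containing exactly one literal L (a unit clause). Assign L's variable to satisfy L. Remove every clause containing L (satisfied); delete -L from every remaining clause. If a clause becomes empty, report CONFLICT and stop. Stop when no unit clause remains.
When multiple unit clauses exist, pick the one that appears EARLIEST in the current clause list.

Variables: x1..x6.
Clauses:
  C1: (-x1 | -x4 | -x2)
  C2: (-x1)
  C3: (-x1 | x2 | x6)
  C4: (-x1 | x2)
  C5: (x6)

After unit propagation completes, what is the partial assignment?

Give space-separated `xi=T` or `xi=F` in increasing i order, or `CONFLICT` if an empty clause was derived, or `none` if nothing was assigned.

Answer: x1=F x6=T

Derivation:
unit clause [-1] forces x1=F; simplify:
  satisfied 4 clause(s); 1 remain; assigned so far: [1]
unit clause [6] forces x6=T; simplify:
  satisfied 1 clause(s); 0 remain; assigned so far: [1, 6]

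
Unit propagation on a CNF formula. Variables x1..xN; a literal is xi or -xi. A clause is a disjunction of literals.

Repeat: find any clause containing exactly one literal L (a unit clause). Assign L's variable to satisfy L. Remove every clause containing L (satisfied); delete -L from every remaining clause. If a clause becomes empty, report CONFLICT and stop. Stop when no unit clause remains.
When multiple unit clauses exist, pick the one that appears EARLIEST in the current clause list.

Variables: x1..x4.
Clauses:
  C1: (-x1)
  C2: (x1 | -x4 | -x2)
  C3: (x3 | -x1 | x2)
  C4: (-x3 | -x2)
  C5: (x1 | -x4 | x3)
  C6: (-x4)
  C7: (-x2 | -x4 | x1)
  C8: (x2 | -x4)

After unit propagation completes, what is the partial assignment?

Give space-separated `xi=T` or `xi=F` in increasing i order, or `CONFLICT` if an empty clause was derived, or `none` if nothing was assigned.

unit clause [-1] forces x1=F; simplify:
  drop 1 from [1, -4, -2] -> [-4, -2]
  drop 1 from [1, -4, 3] -> [-4, 3]
  drop 1 from [-2, -4, 1] -> [-2, -4]
  satisfied 2 clause(s); 6 remain; assigned so far: [1]
unit clause [-4] forces x4=F; simplify:
  satisfied 5 clause(s); 1 remain; assigned so far: [1, 4]

Answer: x1=F x4=F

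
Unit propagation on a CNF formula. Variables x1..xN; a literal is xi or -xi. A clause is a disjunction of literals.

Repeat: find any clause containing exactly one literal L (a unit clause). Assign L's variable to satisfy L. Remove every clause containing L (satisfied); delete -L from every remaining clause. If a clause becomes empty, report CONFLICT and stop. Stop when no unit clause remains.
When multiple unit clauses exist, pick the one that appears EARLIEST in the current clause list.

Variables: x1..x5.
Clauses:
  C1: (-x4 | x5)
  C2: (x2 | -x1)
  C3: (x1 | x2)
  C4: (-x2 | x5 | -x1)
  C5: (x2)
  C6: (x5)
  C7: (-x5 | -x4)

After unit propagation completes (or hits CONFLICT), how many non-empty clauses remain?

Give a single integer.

Answer: 0

Derivation:
unit clause [2] forces x2=T; simplify:
  drop -2 from [-2, 5, -1] -> [5, -1]
  satisfied 3 clause(s); 4 remain; assigned so far: [2]
unit clause [5] forces x5=T; simplify:
  drop -5 from [-5, -4] -> [-4]
  satisfied 3 clause(s); 1 remain; assigned so far: [2, 5]
unit clause [-4] forces x4=F; simplify:
  satisfied 1 clause(s); 0 remain; assigned so far: [2, 4, 5]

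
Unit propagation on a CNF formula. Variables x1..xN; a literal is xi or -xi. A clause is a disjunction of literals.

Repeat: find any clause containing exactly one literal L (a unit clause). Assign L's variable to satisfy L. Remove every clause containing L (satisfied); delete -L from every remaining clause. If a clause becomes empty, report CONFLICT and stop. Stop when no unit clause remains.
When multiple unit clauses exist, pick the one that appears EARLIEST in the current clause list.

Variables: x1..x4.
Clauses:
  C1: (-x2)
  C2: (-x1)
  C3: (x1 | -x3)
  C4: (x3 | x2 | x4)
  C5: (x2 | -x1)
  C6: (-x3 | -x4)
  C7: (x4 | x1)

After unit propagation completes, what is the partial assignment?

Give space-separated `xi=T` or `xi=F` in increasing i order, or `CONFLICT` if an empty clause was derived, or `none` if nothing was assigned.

Answer: x1=F x2=F x3=F x4=T

Derivation:
unit clause [-2] forces x2=F; simplify:
  drop 2 from [3, 2, 4] -> [3, 4]
  drop 2 from [2, -1] -> [-1]
  satisfied 1 clause(s); 6 remain; assigned so far: [2]
unit clause [-1] forces x1=F; simplify:
  drop 1 from [1, -3] -> [-3]
  drop 1 from [4, 1] -> [4]
  satisfied 2 clause(s); 4 remain; assigned so far: [1, 2]
unit clause [-3] forces x3=F; simplify:
  drop 3 from [3, 4] -> [4]
  satisfied 2 clause(s); 2 remain; assigned so far: [1, 2, 3]
unit clause [4] forces x4=T; simplify:
  satisfied 2 clause(s); 0 remain; assigned so far: [1, 2, 3, 4]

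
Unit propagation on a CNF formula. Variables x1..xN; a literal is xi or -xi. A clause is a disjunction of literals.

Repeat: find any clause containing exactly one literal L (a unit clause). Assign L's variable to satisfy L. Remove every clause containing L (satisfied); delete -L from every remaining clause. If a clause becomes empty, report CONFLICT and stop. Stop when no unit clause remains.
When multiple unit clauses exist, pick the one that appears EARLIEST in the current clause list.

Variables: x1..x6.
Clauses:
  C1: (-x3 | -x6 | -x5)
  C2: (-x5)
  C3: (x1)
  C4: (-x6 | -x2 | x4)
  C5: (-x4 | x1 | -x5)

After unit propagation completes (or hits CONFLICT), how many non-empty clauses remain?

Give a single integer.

unit clause [-5] forces x5=F; simplify:
  satisfied 3 clause(s); 2 remain; assigned so far: [5]
unit clause [1] forces x1=T; simplify:
  satisfied 1 clause(s); 1 remain; assigned so far: [1, 5]

Answer: 1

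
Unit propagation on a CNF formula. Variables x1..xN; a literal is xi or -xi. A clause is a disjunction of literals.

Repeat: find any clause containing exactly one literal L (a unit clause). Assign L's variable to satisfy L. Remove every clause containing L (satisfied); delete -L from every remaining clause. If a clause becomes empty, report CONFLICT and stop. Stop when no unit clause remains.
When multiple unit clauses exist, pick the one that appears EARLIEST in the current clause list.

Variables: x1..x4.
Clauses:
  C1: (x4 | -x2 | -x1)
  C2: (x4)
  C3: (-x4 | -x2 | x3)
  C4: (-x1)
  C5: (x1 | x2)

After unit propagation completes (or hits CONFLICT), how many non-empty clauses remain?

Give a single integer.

unit clause [4] forces x4=T; simplify:
  drop -4 from [-4, -2, 3] -> [-2, 3]
  satisfied 2 clause(s); 3 remain; assigned so far: [4]
unit clause [-1] forces x1=F; simplify:
  drop 1 from [1, 2] -> [2]
  satisfied 1 clause(s); 2 remain; assigned so far: [1, 4]
unit clause [2] forces x2=T; simplify:
  drop -2 from [-2, 3] -> [3]
  satisfied 1 clause(s); 1 remain; assigned so far: [1, 2, 4]
unit clause [3] forces x3=T; simplify:
  satisfied 1 clause(s); 0 remain; assigned so far: [1, 2, 3, 4]

Answer: 0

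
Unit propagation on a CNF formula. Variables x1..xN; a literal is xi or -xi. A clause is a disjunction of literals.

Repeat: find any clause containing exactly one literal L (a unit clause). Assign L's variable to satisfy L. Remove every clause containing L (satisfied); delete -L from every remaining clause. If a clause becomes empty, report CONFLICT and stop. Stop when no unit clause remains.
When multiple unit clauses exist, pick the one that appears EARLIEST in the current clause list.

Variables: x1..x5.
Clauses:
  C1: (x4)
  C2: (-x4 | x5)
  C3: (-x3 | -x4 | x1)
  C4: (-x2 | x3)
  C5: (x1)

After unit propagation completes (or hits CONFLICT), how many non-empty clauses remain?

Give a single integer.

Answer: 1

Derivation:
unit clause [4] forces x4=T; simplify:
  drop -4 from [-4, 5] -> [5]
  drop -4 from [-3, -4, 1] -> [-3, 1]
  satisfied 1 clause(s); 4 remain; assigned so far: [4]
unit clause [5] forces x5=T; simplify:
  satisfied 1 clause(s); 3 remain; assigned so far: [4, 5]
unit clause [1] forces x1=T; simplify:
  satisfied 2 clause(s); 1 remain; assigned so far: [1, 4, 5]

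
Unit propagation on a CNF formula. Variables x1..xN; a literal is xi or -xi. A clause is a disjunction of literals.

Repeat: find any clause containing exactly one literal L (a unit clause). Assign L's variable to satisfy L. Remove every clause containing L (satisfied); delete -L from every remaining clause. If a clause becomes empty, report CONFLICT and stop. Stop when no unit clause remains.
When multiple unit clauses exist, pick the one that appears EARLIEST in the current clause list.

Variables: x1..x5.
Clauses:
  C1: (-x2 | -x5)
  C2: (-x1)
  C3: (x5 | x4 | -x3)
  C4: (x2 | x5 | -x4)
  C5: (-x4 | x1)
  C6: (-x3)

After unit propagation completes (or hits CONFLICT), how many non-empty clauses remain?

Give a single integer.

Answer: 1

Derivation:
unit clause [-1] forces x1=F; simplify:
  drop 1 from [-4, 1] -> [-4]
  satisfied 1 clause(s); 5 remain; assigned so far: [1]
unit clause [-4] forces x4=F; simplify:
  drop 4 from [5, 4, -3] -> [5, -3]
  satisfied 2 clause(s); 3 remain; assigned so far: [1, 4]
unit clause [-3] forces x3=F; simplify:
  satisfied 2 clause(s); 1 remain; assigned so far: [1, 3, 4]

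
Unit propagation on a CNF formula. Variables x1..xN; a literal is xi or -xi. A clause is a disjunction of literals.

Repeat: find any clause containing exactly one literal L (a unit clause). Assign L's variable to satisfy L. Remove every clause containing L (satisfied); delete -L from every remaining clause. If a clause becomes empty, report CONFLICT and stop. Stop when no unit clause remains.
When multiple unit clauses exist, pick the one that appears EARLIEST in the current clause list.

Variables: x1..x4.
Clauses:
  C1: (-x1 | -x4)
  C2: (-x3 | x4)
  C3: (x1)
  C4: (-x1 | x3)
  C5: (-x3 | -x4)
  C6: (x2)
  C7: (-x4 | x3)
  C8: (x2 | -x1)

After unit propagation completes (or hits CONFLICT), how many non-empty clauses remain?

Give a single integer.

Answer: 2

Derivation:
unit clause [1] forces x1=T; simplify:
  drop -1 from [-1, -4] -> [-4]
  drop -1 from [-1, 3] -> [3]
  drop -1 from [2, -1] -> [2]
  satisfied 1 clause(s); 7 remain; assigned so far: [1]
unit clause [-4] forces x4=F; simplify:
  drop 4 from [-3, 4] -> [-3]
  satisfied 3 clause(s); 4 remain; assigned so far: [1, 4]
unit clause [-3] forces x3=F; simplify:
  drop 3 from [3] -> [] (empty!)
  satisfied 1 clause(s); 3 remain; assigned so far: [1, 3, 4]
CONFLICT (empty clause)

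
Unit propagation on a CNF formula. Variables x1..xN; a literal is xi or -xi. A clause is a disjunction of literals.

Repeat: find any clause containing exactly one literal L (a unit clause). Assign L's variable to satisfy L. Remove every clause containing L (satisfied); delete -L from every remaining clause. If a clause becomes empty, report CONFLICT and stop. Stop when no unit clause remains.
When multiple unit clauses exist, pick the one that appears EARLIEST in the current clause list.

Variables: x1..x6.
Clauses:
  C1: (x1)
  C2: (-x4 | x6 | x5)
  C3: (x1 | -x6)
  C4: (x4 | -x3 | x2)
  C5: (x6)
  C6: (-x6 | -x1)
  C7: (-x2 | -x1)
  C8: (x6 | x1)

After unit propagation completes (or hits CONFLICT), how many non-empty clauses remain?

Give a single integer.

Answer: 2

Derivation:
unit clause [1] forces x1=T; simplify:
  drop -1 from [-6, -1] -> [-6]
  drop -1 from [-2, -1] -> [-2]
  satisfied 3 clause(s); 5 remain; assigned so far: [1]
unit clause [6] forces x6=T; simplify:
  drop -6 from [-6] -> [] (empty!)
  satisfied 2 clause(s); 3 remain; assigned so far: [1, 6]
CONFLICT (empty clause)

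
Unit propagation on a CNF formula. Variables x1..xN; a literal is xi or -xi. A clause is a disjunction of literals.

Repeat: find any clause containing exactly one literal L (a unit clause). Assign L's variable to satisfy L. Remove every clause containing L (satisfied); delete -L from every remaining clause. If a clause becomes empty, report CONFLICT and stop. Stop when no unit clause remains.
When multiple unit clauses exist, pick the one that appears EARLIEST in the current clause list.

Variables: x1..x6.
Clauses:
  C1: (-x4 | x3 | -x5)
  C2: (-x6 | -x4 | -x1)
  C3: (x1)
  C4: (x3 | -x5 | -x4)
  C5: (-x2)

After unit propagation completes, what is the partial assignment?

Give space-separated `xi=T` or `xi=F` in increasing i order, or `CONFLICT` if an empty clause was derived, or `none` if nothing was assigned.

Answer: x1=T x2=F

Derivation:
unit clause [1] forces x1=T; simplify:
  drop -1 from [-6, -4, -1] -> [-6, -4]
  satisfied 1 clause(s); 4 remain; assigned so far: [1]
unit clause [-2] forces x2=F; simplify:
  satisfied 1 clause(s); 3 remain; assigned so far: [1, 2]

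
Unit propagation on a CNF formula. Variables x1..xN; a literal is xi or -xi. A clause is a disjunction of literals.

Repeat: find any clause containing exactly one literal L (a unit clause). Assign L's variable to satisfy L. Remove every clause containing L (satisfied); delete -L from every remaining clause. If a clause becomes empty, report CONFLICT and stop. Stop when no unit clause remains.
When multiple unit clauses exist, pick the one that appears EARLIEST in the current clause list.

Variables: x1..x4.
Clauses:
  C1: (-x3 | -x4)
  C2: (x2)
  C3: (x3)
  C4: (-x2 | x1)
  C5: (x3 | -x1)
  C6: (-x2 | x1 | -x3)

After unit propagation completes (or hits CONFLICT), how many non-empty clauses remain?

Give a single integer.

Answer: 0

Derivation:
unit clause [2] forces x2=T; simplify:
  drop -2 from [-2, 1] -> [1]
  drop -2 from [-2, 1, -3] -> [1, -3]
  satisfied 1 clause(s); 5 remain; assigned so far: [2]
unit clause [3] forces x3=T; simplify:
  drop -3 from [-3, -4] -> [-4]
  drop -3 from [1, -3] -> [1]
  satisfied 2 clause(s); 3 remain; assigned so far: [2, 3]
unit clause [-4] forces x4=F; simplify:
  satisfied 1 clause(s); 2 remain; assigned so far: [2, 3, 4]
unit clause [1] forces x1=T; simplify:
  satisfied 2 clause(s); 0 remain; assigned so far: [1, 2, 3, 4]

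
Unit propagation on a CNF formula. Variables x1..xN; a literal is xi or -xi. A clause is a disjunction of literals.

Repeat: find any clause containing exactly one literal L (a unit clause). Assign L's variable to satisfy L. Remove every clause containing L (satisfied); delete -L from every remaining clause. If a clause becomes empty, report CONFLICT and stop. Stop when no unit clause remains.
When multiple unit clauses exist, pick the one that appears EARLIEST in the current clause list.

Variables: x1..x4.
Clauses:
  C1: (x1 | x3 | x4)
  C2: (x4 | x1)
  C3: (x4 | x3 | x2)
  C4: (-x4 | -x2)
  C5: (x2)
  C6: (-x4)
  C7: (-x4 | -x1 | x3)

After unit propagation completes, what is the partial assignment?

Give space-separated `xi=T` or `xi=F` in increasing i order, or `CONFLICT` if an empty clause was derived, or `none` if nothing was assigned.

unit clause [2] forces x2=T; simplify:
  drop -2 from [-4, -2] -> [-4]
  satisfied 2 clause(s); 5 remain; assigned so far: [2]
unit clause [-4] forces x4=F; simplify:
  drop 4 from [1, 3, 4] -> [1, 3]
  drop 4 from [4, 1] -> [1]
  satisfied 3 clause(s); 2 remain; assigned so far: [2, 4]
unit clause [1] forces x1=T; simplify:
  satisfied 2 clause(s); 0 remain; assigned so far: [1, 2, 4]

Answer: x1=T x2=T x4=F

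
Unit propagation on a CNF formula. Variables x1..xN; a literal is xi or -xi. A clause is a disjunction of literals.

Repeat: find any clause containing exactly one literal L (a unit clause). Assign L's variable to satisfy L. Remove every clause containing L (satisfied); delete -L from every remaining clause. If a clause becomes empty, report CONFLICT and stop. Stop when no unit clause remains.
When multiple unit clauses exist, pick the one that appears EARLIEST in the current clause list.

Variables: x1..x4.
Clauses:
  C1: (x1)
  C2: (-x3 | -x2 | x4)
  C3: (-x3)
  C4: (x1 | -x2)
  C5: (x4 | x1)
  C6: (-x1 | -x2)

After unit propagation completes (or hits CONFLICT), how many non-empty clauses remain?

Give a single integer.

Answer: 0

Derivation:
unit clause [1] forces x1=T; simplify:
  drop -1 from [-1, -2] -> [-2]
  satisfied 3 clause(s); 3 remain; assigned so far: [1]
unit clause [-3] forces x3=F; simplify:
  satisfied 2 clause(s); 1 remain; assigned so far: [1, 3]
unit clause [-2] forces x2=F; simplify:
  satisfied 1 clause(s); 0 remain; assigned so far: [1, 2, 3]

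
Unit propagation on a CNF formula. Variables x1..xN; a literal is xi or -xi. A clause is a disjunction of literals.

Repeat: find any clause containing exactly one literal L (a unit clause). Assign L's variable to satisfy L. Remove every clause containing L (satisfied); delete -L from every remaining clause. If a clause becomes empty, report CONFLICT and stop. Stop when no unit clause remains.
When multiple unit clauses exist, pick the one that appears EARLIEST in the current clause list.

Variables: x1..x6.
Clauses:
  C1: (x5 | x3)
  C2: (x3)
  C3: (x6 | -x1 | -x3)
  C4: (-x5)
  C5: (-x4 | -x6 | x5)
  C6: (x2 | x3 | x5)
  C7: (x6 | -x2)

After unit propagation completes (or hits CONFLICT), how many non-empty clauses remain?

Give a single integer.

unit clause [3] forces x3=T; simplify:
  drop -3 from [6, -1, -3] -> [6, -1]
  satisfied 3 clause(s); 4 remain; assigned so far: [3]
unit clause [-5] forces x5=F; simplify:
  drop 5 from [-4, -6, 5] -> [-4, -6]
  satisfied 1 clause(s); 3 remain; assigned so far: [3, 5]

Answer: 3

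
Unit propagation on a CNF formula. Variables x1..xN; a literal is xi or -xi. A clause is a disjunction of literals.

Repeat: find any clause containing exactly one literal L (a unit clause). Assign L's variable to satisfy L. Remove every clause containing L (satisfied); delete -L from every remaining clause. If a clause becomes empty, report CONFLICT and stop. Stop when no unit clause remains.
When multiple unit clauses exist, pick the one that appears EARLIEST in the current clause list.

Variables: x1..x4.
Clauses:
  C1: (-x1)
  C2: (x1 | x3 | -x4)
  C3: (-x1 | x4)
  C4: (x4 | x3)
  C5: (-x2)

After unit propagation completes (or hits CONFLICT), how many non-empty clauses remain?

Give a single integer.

Answer: 2

Derivation:
unit clause [-1] forces x1=F; simplify:
  drop 1 from [1, 3, -4] -> [3, -4]
  satisfied 2 clause(s); 3 remain; assigned so far: [1]
unit clause [-2] forces x2=F; simplify:
  satisfied 1 clause(s); 2 remain; assigned so far: [1, 2]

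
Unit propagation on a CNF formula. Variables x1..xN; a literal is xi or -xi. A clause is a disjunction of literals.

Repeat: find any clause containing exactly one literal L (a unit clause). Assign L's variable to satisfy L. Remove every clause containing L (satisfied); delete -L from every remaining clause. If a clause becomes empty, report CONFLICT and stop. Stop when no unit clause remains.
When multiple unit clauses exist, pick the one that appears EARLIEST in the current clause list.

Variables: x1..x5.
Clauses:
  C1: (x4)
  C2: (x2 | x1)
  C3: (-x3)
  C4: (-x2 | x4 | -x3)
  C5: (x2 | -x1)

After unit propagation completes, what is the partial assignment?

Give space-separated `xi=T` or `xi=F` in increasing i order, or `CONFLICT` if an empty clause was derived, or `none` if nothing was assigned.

unit clause [4] forces x4=T; simplify:
  satisfied 2 clause(s); 3 remain; assigned so far: [4]
unit clause [-3] forces x3=F; simplify:
  satisfied 1 clause(s); 2 remain; assigned so far: [3, 4]

Answer: x3=F x4=T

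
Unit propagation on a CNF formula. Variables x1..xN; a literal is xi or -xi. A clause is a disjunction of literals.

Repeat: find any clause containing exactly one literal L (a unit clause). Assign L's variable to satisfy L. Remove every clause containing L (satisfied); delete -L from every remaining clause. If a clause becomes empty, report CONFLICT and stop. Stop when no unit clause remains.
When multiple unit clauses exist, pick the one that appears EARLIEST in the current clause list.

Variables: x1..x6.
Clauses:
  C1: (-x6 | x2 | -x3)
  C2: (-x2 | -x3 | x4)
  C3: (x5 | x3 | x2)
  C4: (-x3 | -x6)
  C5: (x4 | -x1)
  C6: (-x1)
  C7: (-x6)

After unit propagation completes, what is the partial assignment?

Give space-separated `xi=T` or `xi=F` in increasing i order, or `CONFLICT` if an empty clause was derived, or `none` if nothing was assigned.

Answer: x1=F x6=F

Derivation:
unit clause [-1] forces x1=F; simplify:
  satisfied 2 clause(s); 5 remain; assigned so far: [1]
unit clause [-6] forces x6=F; simplify:
  satisfied 3 clause(s); 2 remain; assigned so far: [1, 6]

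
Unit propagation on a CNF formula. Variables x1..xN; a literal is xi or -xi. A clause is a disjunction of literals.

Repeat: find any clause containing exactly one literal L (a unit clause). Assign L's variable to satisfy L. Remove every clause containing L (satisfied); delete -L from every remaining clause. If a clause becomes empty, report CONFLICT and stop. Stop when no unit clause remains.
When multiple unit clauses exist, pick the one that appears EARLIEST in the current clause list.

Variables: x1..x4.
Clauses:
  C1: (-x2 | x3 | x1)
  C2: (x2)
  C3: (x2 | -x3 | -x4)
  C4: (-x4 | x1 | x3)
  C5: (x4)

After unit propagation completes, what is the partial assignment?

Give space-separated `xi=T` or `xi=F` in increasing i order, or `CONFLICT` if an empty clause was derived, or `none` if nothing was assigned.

Answer: x2=T x4=T

Derivation:
unit clause [2] forces x2=T; simplify:
  drop -2 from [-2, 3, 1] -> [3, 1]
  satisfied 2 clause(s); 3 remain; assigned so far: [2]
unit clause [4] forces x4=T; simplify:
  drop -4 from [-4, 1, 3] -> [1, 3]
  satisfied 1 clause(s); 2 remain; assigned so far: [2, 4]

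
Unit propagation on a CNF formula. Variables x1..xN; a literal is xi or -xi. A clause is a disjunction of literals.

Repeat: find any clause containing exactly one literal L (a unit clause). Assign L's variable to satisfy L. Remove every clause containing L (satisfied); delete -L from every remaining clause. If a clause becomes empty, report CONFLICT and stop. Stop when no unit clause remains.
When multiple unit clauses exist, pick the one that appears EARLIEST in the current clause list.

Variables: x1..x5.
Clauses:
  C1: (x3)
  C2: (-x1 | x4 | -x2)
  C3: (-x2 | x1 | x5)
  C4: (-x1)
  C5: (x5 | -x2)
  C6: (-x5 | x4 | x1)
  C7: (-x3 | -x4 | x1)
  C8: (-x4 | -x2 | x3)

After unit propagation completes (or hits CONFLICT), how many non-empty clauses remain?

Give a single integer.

Answer: 0

Derivation:
unit clause [3] forces x3=T; simplify:
  drop -3 from [-3, -4, 1] -> [-4, 1]
  satisfied 2 clause(s); 6 remain; assigned so far: [3]
unit clause [-1] forces x1=F; simplify:
  drop 1 from [-2, 1, 5] -> [-2, 5]
  drop 1 from [-5, 4, 1] -> [-5, 4]
  drop 1 from [-4, 1] -> [-4]
  satisfied 2 clause(s); 4 remain; assigned so far: [1, 3]
unit clause [-4] forces x4=F; simplify:
  drop 4 from [-5, 4] -> [-5]
  satisfied 1 clause(s); 3 remain; assigned so far: [1, 3, 4]
unit clause [-5] forces x5=F; simplify:
  drop 5 from [-2, 5] -> [-2]
  drop 5 from [5, -2] -> [-2]
  satisfied 1 clause(s); 2 remain; assigned so far: [1, 3, 4, 5]
unit clause [-2] forces x2=F; simplify:
  satisfied 2 clause(s); 0 remain; assigned so far: [1, 2, 3, 4, 5]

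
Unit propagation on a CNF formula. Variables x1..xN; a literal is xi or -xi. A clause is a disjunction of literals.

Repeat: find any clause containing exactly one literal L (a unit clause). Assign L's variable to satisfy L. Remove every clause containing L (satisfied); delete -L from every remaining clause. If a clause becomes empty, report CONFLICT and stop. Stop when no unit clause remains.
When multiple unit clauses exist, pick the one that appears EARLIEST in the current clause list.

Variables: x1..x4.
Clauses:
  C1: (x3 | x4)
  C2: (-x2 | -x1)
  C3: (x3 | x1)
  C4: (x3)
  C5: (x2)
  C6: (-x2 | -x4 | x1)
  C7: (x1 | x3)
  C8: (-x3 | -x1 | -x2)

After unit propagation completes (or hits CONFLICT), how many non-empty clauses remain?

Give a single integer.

Answer: 0

Derivation:
unit clause [3] forces x3=T; simplify:
  drop -3 from [-3, -1, -2] -> [-1, -2]
  satisfied 4 clause(s); 4 remain; assigned so far: [3]
unit clause [2] forces x2=T; simplify:
  drop -2 from [-2, -1] -> [-1]
  drop -2 from [-2, -4, 1] -> [-4, 1]
  drop -2 from [-1, -2] -> [-1]
  satisfied 1 clause(s); 3 remain; assigned so far: [2, 3]
unit clause [-1] forces x1=F; simplify:
  drop 1 from [-4, 1] -> [-4]
  satisfied 2 clause(s); 1 remain; assigned so far: [1, 2, 3]
unit clause [-4] forces x4=F; simplify:
  satisfied 1 clause(s); 0 remain; assigned so far: [1, 2, 3, 4]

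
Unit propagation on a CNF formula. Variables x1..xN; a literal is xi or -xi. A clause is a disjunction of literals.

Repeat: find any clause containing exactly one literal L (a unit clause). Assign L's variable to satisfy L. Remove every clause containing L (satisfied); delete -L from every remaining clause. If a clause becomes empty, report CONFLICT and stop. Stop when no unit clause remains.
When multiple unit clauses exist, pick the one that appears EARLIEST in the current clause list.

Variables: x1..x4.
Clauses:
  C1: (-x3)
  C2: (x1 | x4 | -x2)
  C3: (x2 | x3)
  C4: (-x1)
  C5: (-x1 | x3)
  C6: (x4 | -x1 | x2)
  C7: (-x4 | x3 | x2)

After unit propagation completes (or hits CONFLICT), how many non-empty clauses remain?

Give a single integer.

unit clause [-3] forces x3=F; simplify:
  drop 3 from [2, 3] -> [2]
  drop 3 from [-1, 3] -> [-1]
  drop 3 from [-4, 3, 2] -> [-4, 2]
  satisfied 1 clause(s); 6 remain; assigned so far: [3]
unit clause [2] forces x2=T; simplify:
  drop -2 from [1, 4, -2] -> [1, 4]
  satisfied 3 clause(s); 3 remain; assigned so far: [2, 3]
unit clause [-1] forces x1=F; simplify:
  drop 1 from [1, 4] -> [4]
  satisfied 2 clause(s); 1 remain; assigned so far: [1, 2, 3]
unit clause [4] forces x4=T; simplify:
  satisfied 1 clause(s); 0 remain; assigned so far: [1, 2, 3, 4]

Answer: 0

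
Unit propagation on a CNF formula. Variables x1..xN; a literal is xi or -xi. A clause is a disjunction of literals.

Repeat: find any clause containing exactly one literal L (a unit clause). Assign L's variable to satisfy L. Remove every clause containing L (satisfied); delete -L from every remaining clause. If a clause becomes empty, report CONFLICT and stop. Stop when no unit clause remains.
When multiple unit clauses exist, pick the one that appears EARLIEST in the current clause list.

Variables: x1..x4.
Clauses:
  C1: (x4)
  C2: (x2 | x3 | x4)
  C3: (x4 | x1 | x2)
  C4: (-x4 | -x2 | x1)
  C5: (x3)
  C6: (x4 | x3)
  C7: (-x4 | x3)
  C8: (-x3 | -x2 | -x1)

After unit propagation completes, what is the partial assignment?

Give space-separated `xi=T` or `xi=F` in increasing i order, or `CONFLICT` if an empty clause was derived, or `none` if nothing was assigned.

Answer: x3=T x4=T

Derivation:
unit clause [4] forces x4=T; simplify:
  drop -4 from [-4, -2, 1] -> [-2, 1]
  drop -4 from [-4, 3] -> [3]
  satisfied 4 clause(s); 4 remain; assigned so far: [4]
unit clause [3] forces x3=T; simplify:
  drop -3 from [-3, -2, -1] -> [-2, -1]
  satisfied 2 clause(s); 2 remain; assigned so far: [3, 4]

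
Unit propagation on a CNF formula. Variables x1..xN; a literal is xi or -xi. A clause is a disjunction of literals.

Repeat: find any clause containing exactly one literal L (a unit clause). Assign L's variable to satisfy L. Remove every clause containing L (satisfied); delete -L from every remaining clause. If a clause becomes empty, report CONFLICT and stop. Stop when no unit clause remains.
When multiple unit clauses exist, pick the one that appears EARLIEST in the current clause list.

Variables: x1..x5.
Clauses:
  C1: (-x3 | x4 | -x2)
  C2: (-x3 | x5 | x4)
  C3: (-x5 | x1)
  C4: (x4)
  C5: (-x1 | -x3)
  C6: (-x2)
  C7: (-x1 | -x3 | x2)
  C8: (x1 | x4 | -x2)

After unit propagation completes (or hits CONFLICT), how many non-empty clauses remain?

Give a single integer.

Answer: 3

Derivation:
unit clause [4] forces x4=T; simplify:
  satisfied 4 clause(s); 4 remain; assigned so far: [4]
unit clause [-2] forces x2=F; simplify:
  drop 2 from [-1, -3, 2] -> [-1, -3]
  satisfied 1 clause(s); 3 remain; assigned so far: [2, 4]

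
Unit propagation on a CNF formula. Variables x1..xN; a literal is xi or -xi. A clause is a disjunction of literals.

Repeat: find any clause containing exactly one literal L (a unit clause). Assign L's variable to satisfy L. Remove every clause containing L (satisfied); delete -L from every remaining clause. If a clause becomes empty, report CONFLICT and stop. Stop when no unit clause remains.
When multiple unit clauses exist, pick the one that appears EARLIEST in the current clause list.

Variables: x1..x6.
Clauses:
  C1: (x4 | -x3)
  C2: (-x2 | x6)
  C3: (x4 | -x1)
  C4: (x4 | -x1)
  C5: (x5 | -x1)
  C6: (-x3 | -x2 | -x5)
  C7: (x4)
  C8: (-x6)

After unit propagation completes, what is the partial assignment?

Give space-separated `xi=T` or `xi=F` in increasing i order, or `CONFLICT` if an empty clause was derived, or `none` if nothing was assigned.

Answer: x2=F x4=T x6=F

Derivation:
unit clause [4] forces x4=T; simplify:
  satisfied 4 clause(s); 4 remain; assigned so far: [4]
unit clause [-6] forces x6=F; simplify:
  drop 6 from [-2, 6] -> [-2]
  satisfied 1 clause(s); 3 remain; assigned so far: [4, 6]
unit clause [-2] forces x2=F; simplify:
  satisfied 2 clause(s); 1 remain; assigned so far: [2, 4, 6]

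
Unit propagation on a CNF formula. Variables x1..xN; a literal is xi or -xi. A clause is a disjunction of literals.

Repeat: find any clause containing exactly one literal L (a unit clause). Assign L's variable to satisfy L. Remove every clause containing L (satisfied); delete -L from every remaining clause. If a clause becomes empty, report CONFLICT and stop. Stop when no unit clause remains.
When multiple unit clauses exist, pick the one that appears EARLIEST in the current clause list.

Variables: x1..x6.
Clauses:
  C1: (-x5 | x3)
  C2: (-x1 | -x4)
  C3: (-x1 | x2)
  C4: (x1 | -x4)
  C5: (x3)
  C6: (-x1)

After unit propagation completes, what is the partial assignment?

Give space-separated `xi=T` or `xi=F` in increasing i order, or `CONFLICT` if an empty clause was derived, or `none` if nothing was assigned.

Answer: x1=F x3=T x4=F

Derivation:
unit clause [3] forces x3=T; simplify:
  satisfied 2 clause(s); 4 remain; assigned so far: [3]
unit clause [-1] forces x1=F; simplify:
  drop 1 from [1, -4] -> [-4]
  satisfied 3 clause(s); 1 remain; assigned so far: [1, 3]
unit clause [-4] forces x4=F; simplify:
  satisfied 1 clause(s); 0 remain; assigned so far: [1, 3, 4]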